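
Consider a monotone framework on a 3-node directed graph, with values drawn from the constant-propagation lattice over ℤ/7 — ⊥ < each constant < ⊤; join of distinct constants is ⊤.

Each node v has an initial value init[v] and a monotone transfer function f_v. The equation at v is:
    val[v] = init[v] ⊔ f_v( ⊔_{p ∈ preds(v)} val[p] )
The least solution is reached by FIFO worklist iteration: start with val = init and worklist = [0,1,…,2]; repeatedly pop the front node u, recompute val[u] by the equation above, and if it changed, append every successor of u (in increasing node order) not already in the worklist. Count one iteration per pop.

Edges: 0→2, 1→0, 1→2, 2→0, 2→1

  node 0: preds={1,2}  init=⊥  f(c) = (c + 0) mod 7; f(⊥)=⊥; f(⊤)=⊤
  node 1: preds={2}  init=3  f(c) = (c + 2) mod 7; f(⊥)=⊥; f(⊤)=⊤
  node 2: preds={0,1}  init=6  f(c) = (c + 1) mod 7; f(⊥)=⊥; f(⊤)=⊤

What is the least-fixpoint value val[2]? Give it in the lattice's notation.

⊤

Worklist (5 pops):
  #1 pop 0: in=⊤ → ⊤ (was ⊥); enqueue []
  #2 pop 1: in=6 → ⊤ (was 3); enqueue [0]
  #3 pop 2: in=⊤ → ⊤ (was 6); enqueue [1]
  #4 pop 0: in=⊤ → ⊤ (no change)
  #5 pop 1: in=⊤ → ⊤ (no change)

Fixpoint:
  val[0] = ⊤
  val[1] = ⊤
  val[2] = ⊤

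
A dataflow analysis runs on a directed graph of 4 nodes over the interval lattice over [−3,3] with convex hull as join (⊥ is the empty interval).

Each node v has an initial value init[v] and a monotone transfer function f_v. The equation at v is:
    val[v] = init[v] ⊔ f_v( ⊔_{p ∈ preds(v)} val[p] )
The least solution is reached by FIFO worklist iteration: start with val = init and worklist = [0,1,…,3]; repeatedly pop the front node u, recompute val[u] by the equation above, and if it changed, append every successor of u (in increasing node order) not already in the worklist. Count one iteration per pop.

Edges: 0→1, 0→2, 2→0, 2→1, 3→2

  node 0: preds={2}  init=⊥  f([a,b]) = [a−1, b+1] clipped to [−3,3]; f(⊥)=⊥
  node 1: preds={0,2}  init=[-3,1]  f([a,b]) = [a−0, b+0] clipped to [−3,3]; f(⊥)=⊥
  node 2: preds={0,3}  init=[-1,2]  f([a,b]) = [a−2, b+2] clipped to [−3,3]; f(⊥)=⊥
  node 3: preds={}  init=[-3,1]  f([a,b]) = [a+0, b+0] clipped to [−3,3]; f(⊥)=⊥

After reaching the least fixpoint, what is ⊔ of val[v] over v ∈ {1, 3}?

Trace (7 dequeues):
  [1] u=0 | in [-1,2] | out [-2,3] | prev ⊥ | push {}
  [2] u=1 | in [-2,3] | out [-3,3] | prev [-3,1] | push {}
  [3] u=2 | in [-3,3] | out [-3,3] | prev [-1,2] | push {0,1}
  [4] u=3 | in ⊥ | out [-3,1] | ==
  [5] u=0 | in [-3,3] | out [-3,3] | prev [-2,3] | push {2}
  [6] u=1 | in [-3,3] | out [-3,3] | ==
  [7] u=2 | in [-3,3] | out [-3,3] | ==

Converged values:
  [0] [-3,3]
  [1] [-3,3]
  [2] [-3,3]
  [3] [-3,1]

[-3,3]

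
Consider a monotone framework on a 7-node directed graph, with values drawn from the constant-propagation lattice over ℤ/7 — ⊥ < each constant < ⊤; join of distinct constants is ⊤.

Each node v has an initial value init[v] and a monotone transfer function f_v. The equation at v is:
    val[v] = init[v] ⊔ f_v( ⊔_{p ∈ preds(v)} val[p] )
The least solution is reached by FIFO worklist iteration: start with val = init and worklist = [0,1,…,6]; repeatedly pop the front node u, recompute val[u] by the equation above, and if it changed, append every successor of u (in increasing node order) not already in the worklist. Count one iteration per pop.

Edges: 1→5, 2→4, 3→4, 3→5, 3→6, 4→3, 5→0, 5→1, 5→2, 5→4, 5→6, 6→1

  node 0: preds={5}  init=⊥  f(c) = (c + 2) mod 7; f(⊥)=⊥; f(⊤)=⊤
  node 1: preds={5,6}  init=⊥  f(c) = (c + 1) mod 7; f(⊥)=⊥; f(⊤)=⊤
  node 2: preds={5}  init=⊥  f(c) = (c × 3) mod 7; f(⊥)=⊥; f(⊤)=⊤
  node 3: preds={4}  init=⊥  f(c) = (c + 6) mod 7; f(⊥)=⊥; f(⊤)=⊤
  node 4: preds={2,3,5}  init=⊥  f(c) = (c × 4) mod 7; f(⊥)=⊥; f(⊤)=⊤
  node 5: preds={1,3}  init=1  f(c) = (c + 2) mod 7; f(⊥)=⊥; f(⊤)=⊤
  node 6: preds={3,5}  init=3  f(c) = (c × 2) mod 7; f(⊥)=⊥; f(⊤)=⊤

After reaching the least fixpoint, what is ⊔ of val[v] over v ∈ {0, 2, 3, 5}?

Iteration log — 14 steps:
  step 1. node 0  ⊔preds=1  new=3  old=⊥  +wl: 
  step 2. node 1  ⊔preds=⊤  new=⊤  old=⊥  +wl: 
  step 3. node 2  ⊔preds=1  new=3  old=⊥  +wl: 
  step 4. node 3  ⊔preds=⊥  new=⊥  stable
  step 5. node 4  ⊔preds=⊤  new=⊤  old=⊥  +wl: 3
  step 6. node 5  ⊔preds=⊤  new=⊤  old=1  +wl: 0,1,2,4
  step 7. node 6  ⊔preds=⊤  new=⊤  old=3  +wl: 
  step 8. node 3  ⊔preds=⊤  new=⊤  old=⊥  +wl: 5,6
  step 9. node 0  ⊔preds=⊤  new=⊤  old=3  +wl: 
  step 10. node 1  ⊔preds=⊤  new=⊤  stable
  step 11. node 2  ⊔preds=⊤  new=⊤  old=3  +wl: 
  step 12. node 4  ⊔preds=⊤  new=⊤  stable
  step 13. node 5  ⊔preds=⊤  new=⊤  stable
  step 14. node 6  ⊔preds=⊤  new=⊤  stable

Least fixpoint reached:
  node 0: ⊤
  node 1: ⊤
  node 2: ⊤
  node 3: ⊤
  node 4: ⊤
  node 5: ⊤
  node 6: ⊤

⊤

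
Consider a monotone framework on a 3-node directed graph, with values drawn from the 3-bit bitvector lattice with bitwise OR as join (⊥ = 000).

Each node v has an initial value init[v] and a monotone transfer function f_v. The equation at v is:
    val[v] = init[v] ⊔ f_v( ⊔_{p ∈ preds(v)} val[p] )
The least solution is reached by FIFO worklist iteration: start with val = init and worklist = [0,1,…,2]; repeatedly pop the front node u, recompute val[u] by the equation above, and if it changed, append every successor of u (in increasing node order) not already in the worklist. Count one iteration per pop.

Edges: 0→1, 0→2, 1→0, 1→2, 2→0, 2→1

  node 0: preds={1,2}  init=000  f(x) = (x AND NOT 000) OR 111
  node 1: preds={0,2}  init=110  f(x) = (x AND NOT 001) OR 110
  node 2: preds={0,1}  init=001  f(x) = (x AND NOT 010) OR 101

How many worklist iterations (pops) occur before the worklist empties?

Trace (5 dequeues):
  [1] u=0 | in 111 | out 111 | prev 000 | push {}
  [2] u=1 | in 111 | out 110 | ==
  [3] u=2 | in 111 | out 101 | prev 001 | push {0,1}
  [4] u=0 | in 111 | out 111 | ==
  [5] u=1 | in 111 | out 110 | ==

Converged values:
  [0] 111
  [1] 110
  [2] 101

5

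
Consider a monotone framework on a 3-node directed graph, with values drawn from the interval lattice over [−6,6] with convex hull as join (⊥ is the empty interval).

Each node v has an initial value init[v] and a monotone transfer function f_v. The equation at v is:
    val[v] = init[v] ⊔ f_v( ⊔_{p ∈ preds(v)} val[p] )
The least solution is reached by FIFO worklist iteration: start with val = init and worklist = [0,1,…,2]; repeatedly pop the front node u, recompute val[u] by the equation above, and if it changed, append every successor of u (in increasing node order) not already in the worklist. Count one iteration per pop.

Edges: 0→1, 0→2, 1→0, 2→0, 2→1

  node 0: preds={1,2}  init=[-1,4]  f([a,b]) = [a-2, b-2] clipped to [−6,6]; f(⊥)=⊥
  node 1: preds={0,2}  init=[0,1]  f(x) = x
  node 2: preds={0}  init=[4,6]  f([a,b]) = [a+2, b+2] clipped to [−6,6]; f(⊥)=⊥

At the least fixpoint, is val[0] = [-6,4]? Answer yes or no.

Worklist (11 pops):
  #1 pop 0: in=[0,6] → [-2,4] (was [-1,4]); enqueue []
  #2 pop 1: in=[-2,6] → [-2,6] (was [0,1]); enqueue [0]
  #3 pop 2: in=[-2,4] → [0,6] (was [4,6]); enqueue [1]
  #4 pop 0: in=[-2,6] → [-4,4] (was [-2,4]); enqueue [2]
  #5 pop 1: in=[-4,6] → [-4,6] (was [-2,6]); enqueue [0]
  #6 pop 2: in=[-4,4] → [-2,6] (was [0,6]); enqueue [1]
  #7 pop 0: in=[-4,6] → [-6,4] (was [-4,4]); enqueue [2]
  #8 pop 1: in=[-6,6] → [-6,6] (was [-4,6]); enqueue [0]
  #9 pop 2: in=[-6,4] → [-4,6] (was [-2,6]); enqueue [1]
  #10 pop 0: in=[-6,6] → [-6,4] (no change)
  #11 pop 1: in=[-6,6] → [-6,6] (no change)

Fixpoint:
  val[0] = [-6,4]
  val[1] = [-6,6]
  val[2] = [-4,6]

yes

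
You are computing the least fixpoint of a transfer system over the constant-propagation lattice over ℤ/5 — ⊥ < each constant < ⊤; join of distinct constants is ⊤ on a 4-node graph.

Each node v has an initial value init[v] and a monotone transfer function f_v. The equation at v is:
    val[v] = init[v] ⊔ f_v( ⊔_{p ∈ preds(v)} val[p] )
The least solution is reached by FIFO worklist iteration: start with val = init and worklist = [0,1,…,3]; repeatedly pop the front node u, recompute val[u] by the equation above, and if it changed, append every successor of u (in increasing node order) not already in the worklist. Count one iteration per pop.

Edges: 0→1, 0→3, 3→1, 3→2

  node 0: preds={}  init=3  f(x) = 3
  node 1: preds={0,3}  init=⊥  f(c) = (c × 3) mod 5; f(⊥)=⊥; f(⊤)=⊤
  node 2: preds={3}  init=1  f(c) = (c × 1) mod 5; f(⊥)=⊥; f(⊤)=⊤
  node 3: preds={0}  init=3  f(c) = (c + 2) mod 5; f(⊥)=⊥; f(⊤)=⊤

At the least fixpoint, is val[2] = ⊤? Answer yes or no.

yes

Iteration log — 6 steps:
  step 1. node 0  ⊔preds=⊥  new=3  stable
  step 2. node 1  ⊔preds=3  new=4  old=⊥  +wl: 
  step 3. node 2  ⊔preds=3  new=⊤  old=1  +wl: 
  step 4. node 3  ⊔preds=3  new=⊤  old=3  +wl: 1,2
  step 5. node 1  ⊔preds=⊤  new=⊤  old=4  +wl: 
  step 6. node 2  ⊔preds=⊤  new=⊤  stable

Least fixpoint reached:
  node 0: 3
  node 1: ⊤
  node 2: ⊤
  node 3: ⊤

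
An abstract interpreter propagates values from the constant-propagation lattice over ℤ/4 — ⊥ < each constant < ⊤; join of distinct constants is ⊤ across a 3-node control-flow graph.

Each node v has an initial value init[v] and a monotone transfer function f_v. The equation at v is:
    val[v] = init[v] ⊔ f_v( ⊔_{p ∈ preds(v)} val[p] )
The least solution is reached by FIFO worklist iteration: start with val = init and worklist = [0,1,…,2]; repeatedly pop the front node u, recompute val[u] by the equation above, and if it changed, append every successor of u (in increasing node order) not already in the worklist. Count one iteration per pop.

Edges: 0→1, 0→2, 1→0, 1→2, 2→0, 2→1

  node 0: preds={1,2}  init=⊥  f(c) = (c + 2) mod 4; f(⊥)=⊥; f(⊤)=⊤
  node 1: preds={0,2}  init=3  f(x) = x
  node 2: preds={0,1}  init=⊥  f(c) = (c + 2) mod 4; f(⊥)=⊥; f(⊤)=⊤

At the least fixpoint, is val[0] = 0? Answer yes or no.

no

Worklist (6 pops):
  #1 pop 0: in=3 → 1 (was ⊥); enqueue []
  #2 pop 1: in=1 → ⊤ (was 3); enqueue [0]
  #3 pop 2: in=⊤ → ⊤ (was ⊥); enqueue [1]
  #4 pop 0: in=⊤ → ⊤ (was 1); enqueue [2]
  #5 pop 1: in=⊤ → ⊤ (no change)
  #6 pop 2: in=⊤ → ⊤ (no change)

Fixpoint:
  val[0] = ⊤
  val[1] = ⊤
  val[2] = ⊤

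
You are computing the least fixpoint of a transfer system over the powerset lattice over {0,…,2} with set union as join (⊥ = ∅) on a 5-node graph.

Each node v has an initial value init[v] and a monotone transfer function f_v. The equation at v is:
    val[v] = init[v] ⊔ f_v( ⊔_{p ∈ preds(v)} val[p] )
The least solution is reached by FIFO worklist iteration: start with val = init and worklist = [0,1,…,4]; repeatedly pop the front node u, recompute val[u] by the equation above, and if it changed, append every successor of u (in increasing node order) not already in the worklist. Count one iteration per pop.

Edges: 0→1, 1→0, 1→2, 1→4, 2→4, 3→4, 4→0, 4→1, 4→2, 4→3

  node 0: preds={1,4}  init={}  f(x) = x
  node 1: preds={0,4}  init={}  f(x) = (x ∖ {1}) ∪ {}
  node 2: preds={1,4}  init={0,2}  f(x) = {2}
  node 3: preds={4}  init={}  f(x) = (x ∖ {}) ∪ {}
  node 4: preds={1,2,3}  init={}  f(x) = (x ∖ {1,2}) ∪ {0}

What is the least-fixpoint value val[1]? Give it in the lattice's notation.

Iteration log — 11 steps:
  step 1. node 0  ⊔preds={}  new={}  stable
  step 2. node 1  ⊔preds={}  new={}  stable
  step 3. node 2  ⊔preds={}  new={0,2}  stable
  step 4. node 3  ⊔preds={}  new={}  stable
  step 5. node 4  ⊔preds={0,2}  new={0}  old={}  +wl: 0,1,2,3
  step 6. node 0  ⊔preds={0}  new={0}  old={}  +wl: 
  step 7. node 1  ⊔preds={0}  new={0}  old={}  +wl: 0,4
  step 8. node 2  ⊔preds={0}  new={0,2}  stable
  step 9. node 3  ⊔preds={0}  new={0}  old={}  +wl: 
  step 10. node 0  ⊔preds={0}  new={0}  stable
  step 11. node 4  ⊔preds={0,2}  new={0}  stable

Least fixpoint reached:
  node 0: {0}
  node 1: {0}
  node 2: {0,2}
  node 3: {0}
  node 4: {0}

{0}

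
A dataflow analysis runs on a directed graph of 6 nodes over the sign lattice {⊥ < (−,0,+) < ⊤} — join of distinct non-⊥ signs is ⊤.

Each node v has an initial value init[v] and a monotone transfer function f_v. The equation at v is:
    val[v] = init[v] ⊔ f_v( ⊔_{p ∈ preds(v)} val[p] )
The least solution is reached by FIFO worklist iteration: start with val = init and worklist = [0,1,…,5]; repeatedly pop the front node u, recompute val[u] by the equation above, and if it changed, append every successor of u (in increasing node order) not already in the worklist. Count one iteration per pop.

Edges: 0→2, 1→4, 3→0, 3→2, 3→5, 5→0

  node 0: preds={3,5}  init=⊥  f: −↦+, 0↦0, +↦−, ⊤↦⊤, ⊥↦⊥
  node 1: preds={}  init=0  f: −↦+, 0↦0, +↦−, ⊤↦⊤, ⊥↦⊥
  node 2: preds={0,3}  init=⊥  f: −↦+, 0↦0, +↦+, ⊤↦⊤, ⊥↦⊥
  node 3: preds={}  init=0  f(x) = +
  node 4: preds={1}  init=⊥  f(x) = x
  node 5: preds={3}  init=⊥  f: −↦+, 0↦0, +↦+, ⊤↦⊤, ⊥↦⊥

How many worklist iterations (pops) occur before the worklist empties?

8

Trace (8 dequeues):
  [1] u=0 | in 0 | out 0 | prev ⊥ | push {}
  [2] u=1 | in ⊥ | out 0 | ==
  [3] u=2 | in 0 | out 0 | prev ⊥ | push {}
  [4] u=3 | in ⊥ | out ⊤ | prev 0 | push {0,2}
  [5] u=4 | in 0 | out 0 | prev ⊥ | push {}
  [6] u=5 | in ⊤ | out ⊤ | prev ⊥ | push {}
  [7] u=0 | in ⊤ | out ⊤ | prev 0 | push {}
  [8] u=2 | in ⊤ | out ⊤ | prev 0 | push {}

Converged values:
  [0] ⊤
  [1] 0
  [2] ⊤
  [3] ⊤
  [4] 0
  [5] ⊤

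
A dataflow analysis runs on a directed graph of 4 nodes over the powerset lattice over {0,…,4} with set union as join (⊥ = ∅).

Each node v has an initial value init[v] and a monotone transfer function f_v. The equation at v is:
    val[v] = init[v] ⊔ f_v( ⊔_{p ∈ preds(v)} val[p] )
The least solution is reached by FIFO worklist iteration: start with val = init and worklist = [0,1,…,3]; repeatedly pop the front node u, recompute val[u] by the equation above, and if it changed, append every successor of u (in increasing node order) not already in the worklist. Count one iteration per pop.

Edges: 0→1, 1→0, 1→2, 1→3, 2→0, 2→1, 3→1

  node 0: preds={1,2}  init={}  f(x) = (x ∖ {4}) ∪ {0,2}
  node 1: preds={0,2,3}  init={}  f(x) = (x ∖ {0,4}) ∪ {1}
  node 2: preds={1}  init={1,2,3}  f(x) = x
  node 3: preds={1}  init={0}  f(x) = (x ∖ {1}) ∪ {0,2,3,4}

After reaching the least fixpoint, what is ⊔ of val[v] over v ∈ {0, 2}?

Worklist (6 pops):
  #1 pop 0: in={1,2,3} → {0,1,2,3} (was {}); enqueue []
  #2 pop 1: in={0,1,2,3} → {1,2,3} (was {}); enqueue [0]
  #3 pop 2: in={1,2,3} → {1,2,3} (no change)
  #4 pop 3: in={1,2,3} → {0,2,3,4} (was {0}); enqueue [1]
  #5 pop 0: in={1,2,3} → {0,1,2,3} (no change)
  #6 pop 1: in={0,1,2,3,4} → {1,2,3} (no change)

Fixpoint:
  val[0] = {0,1,2,3}
  val[1] = {1,2,3}
  val[2] = {1,2,3}
  val[3] = {0,2,3,4}

{0,1,2,3}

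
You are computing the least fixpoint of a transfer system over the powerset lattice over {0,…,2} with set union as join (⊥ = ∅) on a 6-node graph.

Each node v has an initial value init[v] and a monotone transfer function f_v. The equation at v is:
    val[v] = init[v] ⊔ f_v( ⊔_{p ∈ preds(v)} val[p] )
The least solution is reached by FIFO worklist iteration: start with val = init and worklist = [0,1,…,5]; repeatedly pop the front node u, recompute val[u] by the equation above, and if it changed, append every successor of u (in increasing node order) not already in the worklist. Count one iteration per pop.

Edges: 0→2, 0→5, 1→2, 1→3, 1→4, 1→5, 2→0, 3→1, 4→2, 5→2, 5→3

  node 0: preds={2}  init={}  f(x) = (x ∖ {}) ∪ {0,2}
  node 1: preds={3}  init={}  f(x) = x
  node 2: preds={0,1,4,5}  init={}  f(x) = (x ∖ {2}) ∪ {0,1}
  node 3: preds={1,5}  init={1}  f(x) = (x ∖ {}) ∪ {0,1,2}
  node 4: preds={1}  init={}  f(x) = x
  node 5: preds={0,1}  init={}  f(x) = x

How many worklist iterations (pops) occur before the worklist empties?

13

Iteration log — 13 steps:
  step 1. node 0  ⊔preds={}  new={0,2}  old={}  +wl: 
  step 2. node 1  ⊔preds={1}  new={1}  old={}  +wl: 
  step 3. node 2  ⊔preds={0,1,2}  new={0,1}  old={}  +wl: 0
  step 4. node 3  ⊔preds={1}  new={0,1,2}  old={1}  +wl: 1
  step 5. node 4  ⊔preds={1}  new={1}  old={}  +wl: 2
  step 6. node 5  ⊔preds={0,1,2}  new={0,1,2}  old={}  +wl: 3
  step 7. node 0  ⊔preds={0,1}  new={0,1,2}  old={0,2}  +wl: 5
  step 8. node 1  ⊔preds={0,1,2}  new={0,1,2}  old={1}  +wl: 4
  step 9. node 2  ⊔preds={0,1,2}  new={0,1}  stable
  step 10. node 3  ⊔preds={0,1,2}  new={0,1,2}  stable
  step 11. node 5  ⊔preds={0,1,2}  new={0,1,2}  stable
  step 12. node 4  ⊔preds={0,1,2}  new={0,1,2}  old={1}  +wl: 2
  step 13. node 2  ⊔preds={0,1,2}  new={0,1}  stable

Least fixpoint reached:
  node 0: {0,1,2}
  node 1: {0,1,2}
  node 2: {0,1}
  node 3: {0,1,2}
  node 4: {0,1,2}
  node 5: {0,1,2}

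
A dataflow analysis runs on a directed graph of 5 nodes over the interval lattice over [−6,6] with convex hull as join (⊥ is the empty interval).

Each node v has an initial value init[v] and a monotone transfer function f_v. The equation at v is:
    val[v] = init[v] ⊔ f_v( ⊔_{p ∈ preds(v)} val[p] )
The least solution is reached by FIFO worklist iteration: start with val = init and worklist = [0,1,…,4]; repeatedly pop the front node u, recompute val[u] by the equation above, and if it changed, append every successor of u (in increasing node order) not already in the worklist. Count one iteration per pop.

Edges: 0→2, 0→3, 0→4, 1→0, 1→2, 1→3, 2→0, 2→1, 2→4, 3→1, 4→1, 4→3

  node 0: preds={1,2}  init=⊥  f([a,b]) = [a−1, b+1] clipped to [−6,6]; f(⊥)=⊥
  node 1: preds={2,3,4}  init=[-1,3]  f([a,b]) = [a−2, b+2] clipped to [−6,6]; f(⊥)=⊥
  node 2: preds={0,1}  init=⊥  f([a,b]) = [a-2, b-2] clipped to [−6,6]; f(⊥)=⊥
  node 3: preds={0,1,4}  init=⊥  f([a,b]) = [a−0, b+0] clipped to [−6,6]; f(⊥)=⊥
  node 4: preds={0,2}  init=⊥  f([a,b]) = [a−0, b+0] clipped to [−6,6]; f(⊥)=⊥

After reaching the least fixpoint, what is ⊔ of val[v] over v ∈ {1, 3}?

Worklist (17 pops):
  #1 pop 0: in=[-1,3] → [-2,4] (was ⊥); enqueue []
  #2 pop 1: in=⊥ → [-1,3] (no change)
  #3 pop 2: in=[-2,4] → [-4,2] (was ⊥); enqueue [0,1]
  #4 pop 3: in=[-2,4] → [-2,4] (was ⊥); enqueue []
  #5 pop 4: in=[-4,4] → [-4,4] (was ⊥); enqueue [3]
  #6 pop 0: in=[-4,3] → [-5,4] (was [-2,4]); enqueue [2,4]
  #7 pop 1: in=[-4,4] → [-6,6] (was [-1,3]); enqueue [0]
  #8 pop 3: in=[-6,6] → [-6,6] (was [-2,4]); enqueue [1]
  #9 pop 2: in=[-6,6] → [-6,4] (was [-4,2]); enqueue []
  #10 pop 4: in=[-6,4] → [-6,4] (was [-4,4]); enqueue [3]
  #11 pop 0: in=[-6,6] → [-6,6] (was [-5,4]); enqueue [2,4]
  #12 pop 1: in=[-6,6] → [-6,6] (no change)
  #13 pop 3: in=[-6,6] → [-6,6] (no change)
  #14 pop 2: in=[-6,6] → [-6,4] (no change)
  #15 pop 4: in=[-6,6] → [-6,6] (was [-6,4]); enqueue [1,3]
  #16 pop 1: in=[-6,6] → [-6,6] (no change)
  #17 pop 3: in=[-6,6] → [-6,6] (no change)

Fixpoint:
  val[0] = [-6,6]
  val[1] = [-6,6]
  val[2] = [-6,4]
  val[3] = [-6,6]
  val[4] = [-6,6]

[-6,6]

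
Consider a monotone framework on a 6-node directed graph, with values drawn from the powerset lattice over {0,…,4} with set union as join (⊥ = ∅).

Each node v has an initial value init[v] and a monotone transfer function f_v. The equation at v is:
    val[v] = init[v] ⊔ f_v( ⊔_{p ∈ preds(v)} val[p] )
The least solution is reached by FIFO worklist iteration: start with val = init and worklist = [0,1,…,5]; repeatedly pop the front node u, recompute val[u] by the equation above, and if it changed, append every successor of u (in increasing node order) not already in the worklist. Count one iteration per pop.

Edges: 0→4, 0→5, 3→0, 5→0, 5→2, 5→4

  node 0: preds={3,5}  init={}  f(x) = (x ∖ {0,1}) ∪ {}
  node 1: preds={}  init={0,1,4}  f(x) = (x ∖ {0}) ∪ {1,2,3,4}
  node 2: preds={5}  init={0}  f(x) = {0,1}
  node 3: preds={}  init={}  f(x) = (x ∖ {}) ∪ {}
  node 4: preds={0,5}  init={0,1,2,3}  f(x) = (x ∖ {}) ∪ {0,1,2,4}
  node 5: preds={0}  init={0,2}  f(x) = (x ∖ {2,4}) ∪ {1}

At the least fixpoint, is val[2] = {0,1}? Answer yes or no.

Iteration log — 9 steps:
  step 1. node 0  ⊔preds={0,2}  new={2}  old={}  +wl: 
  step 2. node 1  ⊔preds={}  new={0,1,2,3,4}  old={0,1,4}  +wl: 
  step 3. node 2  ⊔preds={0,2}  new={0,1}  old={0}  +wl: 
  step 4. node 3  ⊔preds={}  new={}  stable
  step 5. node 4  ⊔preds={0,2}  new={0,1,2,3,4}  old={0,1,2,3}  +wl: 
  step 6. node 5  ⊔preds={2}  new={0,1,2}  old={0,2}  +wl: 0,2,4
  step 7. node 0  ⊔preds={0,1,2}  new={2}  stable
  step 8. node 2  ⊔preds={0,1,2}  new={0,1}  stable
  step 9. node 4  ⊔preds={0,1,2}  new={0,1,2,3,4}  stable

Least fixpoint reached:
  node 0: {2}
  node 1: {0,1,2,3,4}
  node 2: {0,1}
  node 3: {}
  node 4: {0,1,2,3,4}
  node 5: {0,1,2}

yes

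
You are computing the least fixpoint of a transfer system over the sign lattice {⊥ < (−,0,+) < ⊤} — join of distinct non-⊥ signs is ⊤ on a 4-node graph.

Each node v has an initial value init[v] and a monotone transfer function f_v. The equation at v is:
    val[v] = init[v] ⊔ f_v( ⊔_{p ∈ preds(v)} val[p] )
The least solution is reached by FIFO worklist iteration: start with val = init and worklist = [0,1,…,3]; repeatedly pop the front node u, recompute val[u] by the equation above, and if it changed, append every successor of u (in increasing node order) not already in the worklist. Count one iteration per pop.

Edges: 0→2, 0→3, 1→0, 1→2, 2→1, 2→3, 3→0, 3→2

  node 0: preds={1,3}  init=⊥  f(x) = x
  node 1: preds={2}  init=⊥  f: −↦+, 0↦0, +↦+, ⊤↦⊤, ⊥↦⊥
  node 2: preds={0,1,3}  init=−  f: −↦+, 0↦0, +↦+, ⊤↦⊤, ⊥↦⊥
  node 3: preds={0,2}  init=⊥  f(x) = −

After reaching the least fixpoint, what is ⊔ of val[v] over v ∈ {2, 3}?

Iteration log — 9 steps:
  step 1. node 0  ⊔preds=⊥  new=⊥  stable
  step 2. node 1  ⊔preds=−  new=+  old=⊥  +wl: 0
  step 3. node 2  ⊔preds=+  new=⊤  old=−  +wl: 1
  step 4. node 3  ⊔preds=⊤  new=−  old=⊥  +wl: 2
  step 5. node 0  ⊔preds=⊤  new=⊤  old=⊥  +wl: 3
  step 6. node 1  ⊔preds=⊤  new=⊤  old=+  +wl: 0
  step 7. node 2  ⊔preds=⊤  new=⊤  stable
  step 8. node 3  ⊔preds=⊤  new=−  stable
  step 9. node 0  ⊔preds=⊤  new=⊤  stable

Least fixpoint reached:
  node 0: ⊤
  node 1: ⊤
  node 2: ⊤
  node 3: −

⊤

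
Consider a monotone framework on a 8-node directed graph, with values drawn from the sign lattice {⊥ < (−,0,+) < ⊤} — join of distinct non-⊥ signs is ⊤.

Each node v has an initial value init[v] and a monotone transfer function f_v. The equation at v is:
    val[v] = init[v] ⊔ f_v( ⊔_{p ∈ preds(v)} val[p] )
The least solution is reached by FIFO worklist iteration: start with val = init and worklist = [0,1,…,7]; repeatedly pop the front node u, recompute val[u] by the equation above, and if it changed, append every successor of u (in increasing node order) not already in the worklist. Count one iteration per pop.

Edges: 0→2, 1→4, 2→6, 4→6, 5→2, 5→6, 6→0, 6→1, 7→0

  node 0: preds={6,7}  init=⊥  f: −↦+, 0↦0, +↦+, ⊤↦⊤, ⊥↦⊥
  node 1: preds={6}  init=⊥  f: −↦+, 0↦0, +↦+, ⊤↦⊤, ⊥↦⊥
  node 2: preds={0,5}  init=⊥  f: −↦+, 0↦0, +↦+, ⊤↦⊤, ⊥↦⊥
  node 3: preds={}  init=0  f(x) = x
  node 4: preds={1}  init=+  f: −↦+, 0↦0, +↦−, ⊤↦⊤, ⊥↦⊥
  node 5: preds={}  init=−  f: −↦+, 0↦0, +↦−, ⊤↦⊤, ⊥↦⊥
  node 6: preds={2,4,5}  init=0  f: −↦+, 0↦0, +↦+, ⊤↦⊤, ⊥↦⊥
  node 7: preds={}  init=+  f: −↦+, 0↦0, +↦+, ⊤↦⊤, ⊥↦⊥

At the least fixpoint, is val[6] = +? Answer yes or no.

Worklist (11 pops):
  #1 pop 0: in=⊤ → ⊤ (was ⊥); enqueue []
  #2 pop 1: in=0 → 0 (was ⊥); enqueue []
  #3 pop 2: in=⊤ → ⊤ (was ⊥); enqueue []
  #4 pop 3: in=⊥ → 0 (no change)
  #5 pop 4: in=0 → ⊤ (was +); enqueue []
  #6 pop 5: in=⊥ → − (no change)
  #7 pop 6: in=⊤ → ⊤ (was 0); enqueue [0,1]
  #8 pop 7: in=⊥ → + (no change)
  #9 pop 0: in=⊤ → ⊤ (no change)
  #10 pop 1: in=⊤ → ⊤ (was 0); enqueue [4]
  #11 pop 4: in=⊤ → ⊤ (no change)

Fixpoint:
  val[0] = ⊤
  val[1] = ⊤
  val[2] = ⊤
  val[3] = 0
  val[4] = ⊤
  val[5] = −
  val[6] = ⊤
  val[7] = +

no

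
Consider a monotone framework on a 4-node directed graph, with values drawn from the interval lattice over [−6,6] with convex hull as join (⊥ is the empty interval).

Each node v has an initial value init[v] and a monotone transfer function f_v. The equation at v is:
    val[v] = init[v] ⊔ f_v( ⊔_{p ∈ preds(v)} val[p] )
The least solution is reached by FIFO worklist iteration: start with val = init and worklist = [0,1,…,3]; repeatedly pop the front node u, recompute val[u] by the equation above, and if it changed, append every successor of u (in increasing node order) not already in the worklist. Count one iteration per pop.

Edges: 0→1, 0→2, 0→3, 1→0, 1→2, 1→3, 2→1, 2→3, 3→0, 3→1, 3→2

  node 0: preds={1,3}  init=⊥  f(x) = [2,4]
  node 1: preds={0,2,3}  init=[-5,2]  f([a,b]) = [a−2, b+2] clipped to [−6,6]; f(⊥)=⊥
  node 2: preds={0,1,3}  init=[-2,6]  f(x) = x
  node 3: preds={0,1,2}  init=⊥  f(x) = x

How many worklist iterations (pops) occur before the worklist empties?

12

Trace (12 dequeues):
  [1] u=0 | in [-5,2] | out [2,4] | prev ⊥ | push {}
  [2] u=1 | in [-2,6] | out [-5,6] | prev [-5,2] | push {0}
  [3] u=2 | in [-5,6] | out [-5,6] | prev [-2,6] | push {1}
  [4] u=3 | in [-5,6] | out [-5,6] | prev ⊥ | push {2}
  [5] u=0 | in [-5,6] | out [2,4] | ==
  [6] u=1 | in [-5,6] | out [-6,6] | prev [-5,6] | push {0,3}
  [7] u=2 | in [-6,6] | out [-6,6] | prev [-5,6] | push {1}
  [8] u=0 | in [-6,6] | out [2,4] | ==
  [9] u=3 | in [-6,6] | out [-6,6] | prev [-5,6] | push {0,2}
  [10] u=1 | in [-6,6] | out [-6,6] | ==
  [11] u=0 | in [-6,6] | out [2,4] | ==
  [12] u=2 | in [-6,6] | out [-6,6] | ==

Converged values:
  [0] [2,4]
  [1] [-6,6]
  [2] [-6,6]
  [3] [-6,6]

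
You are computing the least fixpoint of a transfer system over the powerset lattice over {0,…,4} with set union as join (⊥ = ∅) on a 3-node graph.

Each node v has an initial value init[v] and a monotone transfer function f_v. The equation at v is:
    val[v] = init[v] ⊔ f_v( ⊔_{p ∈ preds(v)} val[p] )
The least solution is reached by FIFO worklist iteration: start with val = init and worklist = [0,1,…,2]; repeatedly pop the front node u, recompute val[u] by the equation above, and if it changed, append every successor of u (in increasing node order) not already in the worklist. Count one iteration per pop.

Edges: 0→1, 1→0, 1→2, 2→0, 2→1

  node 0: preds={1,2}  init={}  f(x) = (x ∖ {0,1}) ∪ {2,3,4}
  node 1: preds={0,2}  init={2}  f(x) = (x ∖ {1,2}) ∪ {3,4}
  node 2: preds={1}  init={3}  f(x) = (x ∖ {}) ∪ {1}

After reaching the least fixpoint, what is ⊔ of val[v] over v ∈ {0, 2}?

{1,2,3,4}

Iteration log — 5 steps:
  step 1. node 0  ⊔preds={2,3}  new={2,3,4}  old={}  +wl: 
  step 2. node 1  ⊔preds={2,3,4}  new={2,3,4}  old={2}  +wl: 0
  step 3. node 2  ⊔preds={2,3,4}  new={1,2,3,4}  old={3}  +wl: 1
  step 4. node 0  ⊔preds={1,2,3,4}  new={2,3,4}  stable
  step 5. node 1  ⊔preds={1,2,3,4}  new={2,3,4}  stable

Least fixpoint reached:
  node 0: {2,3,4}
  node 1: {2,3,4}
  node 2: {1,2,3,4}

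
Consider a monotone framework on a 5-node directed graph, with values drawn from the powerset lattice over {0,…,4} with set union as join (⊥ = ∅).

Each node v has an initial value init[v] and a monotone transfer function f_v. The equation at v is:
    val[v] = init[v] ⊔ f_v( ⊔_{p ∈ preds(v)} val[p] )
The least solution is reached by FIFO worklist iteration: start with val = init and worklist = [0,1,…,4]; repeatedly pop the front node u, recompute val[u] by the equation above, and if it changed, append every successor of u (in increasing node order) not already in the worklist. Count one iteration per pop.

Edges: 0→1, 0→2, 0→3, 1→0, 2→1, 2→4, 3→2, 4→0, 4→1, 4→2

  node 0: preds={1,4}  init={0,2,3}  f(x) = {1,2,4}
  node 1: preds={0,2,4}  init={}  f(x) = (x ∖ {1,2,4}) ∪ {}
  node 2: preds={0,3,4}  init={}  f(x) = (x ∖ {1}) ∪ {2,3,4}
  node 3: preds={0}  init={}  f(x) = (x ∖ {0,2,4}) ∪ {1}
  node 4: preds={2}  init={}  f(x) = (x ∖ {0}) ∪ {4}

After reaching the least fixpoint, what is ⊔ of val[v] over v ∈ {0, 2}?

Trace (8 dequeues):
  [1] u=0 | in {} | out {0,1,2,3,4} | prev {0,2,3} | push {}
  [2] u=1 | in {0,1,2,3,4} | out {0,3} | prev {} | push {0}
  [3] u=2 | in {0,1,2,3,4} | out {0,2,3,4} | prev {} | push {1}
  [4] u=3 | in {0,1,2,3,4} | out {1,3} | prev {} | push {2}
  [5] u=4 | in {0,2,3,4} | out {2,3,4} | prev {} | push {}
  [6] u=0 | in {0,2,3,4} | out {0,1,2,3,4} | ==
  [7] u=1 | in {0,1,2,3,4} | out {0,3} | ==
  [8] u=2 | in {0,1,2,3,4} | out {0,2,3,4} | ==

Converged values:
  [0] {0,1,2,3,4}
  [1] {0,3}
  [2] {0,2,3,4}
  [3] {1,3}
  [4] {2,3,4}

{0,1,2,3,4}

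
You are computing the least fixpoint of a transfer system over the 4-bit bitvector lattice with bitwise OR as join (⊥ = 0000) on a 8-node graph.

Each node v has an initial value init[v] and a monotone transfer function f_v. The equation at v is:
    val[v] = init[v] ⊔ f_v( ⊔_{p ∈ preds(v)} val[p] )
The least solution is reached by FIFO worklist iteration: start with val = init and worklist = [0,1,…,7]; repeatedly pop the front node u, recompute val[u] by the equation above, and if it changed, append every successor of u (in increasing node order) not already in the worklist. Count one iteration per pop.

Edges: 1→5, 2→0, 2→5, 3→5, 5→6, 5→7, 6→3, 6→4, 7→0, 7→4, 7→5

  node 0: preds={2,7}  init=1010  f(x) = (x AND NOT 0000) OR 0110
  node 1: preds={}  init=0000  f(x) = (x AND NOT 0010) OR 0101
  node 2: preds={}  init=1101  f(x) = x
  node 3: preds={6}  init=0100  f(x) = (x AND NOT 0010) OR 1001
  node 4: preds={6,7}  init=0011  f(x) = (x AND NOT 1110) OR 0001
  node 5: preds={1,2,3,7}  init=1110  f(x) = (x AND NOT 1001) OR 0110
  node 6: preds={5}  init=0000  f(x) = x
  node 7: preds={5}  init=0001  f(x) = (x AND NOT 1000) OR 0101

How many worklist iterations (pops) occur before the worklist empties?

12

Worklist (12 pops):
  #1 pop 0: in=1101 → 1111 (was 1010); enqueue []
  #2 pop 1: in=0000 → 0101 (was 0000); enqueue []
  #3 pop 2: in=0000 → 1101 (no change)
  #4 pop 3: in=0000 → 1101 (was 0100); enqueue []
  #5 pop 4: in=0001 → 0011 (no change)
  #6 pop 5: in=1101 → 1110 (no change)
  #7 pop 6: in=1110 → 1110 (was 0000); enqueue [3,4]
  #8 pop 7: in=1110 → 0111 (was 0001); enqueue [0,5]
  #9 pop 3: in=1110 → 1101 (no change)
  #10 pop 4: in=1111 → 0011 (no change)
  #11 pop 0: in=1111 → 1111 (no change)
  #12 pop 5: in=1111 → 1110 (no change)

Fixpoint:
  val[0] = 1111
  val[1] = 0101
  val[2] = 1101
  val[3] = 1101
  val[4] = 0011
  val[5] = 1110
  val[6] = 1110
  val[7] = 0111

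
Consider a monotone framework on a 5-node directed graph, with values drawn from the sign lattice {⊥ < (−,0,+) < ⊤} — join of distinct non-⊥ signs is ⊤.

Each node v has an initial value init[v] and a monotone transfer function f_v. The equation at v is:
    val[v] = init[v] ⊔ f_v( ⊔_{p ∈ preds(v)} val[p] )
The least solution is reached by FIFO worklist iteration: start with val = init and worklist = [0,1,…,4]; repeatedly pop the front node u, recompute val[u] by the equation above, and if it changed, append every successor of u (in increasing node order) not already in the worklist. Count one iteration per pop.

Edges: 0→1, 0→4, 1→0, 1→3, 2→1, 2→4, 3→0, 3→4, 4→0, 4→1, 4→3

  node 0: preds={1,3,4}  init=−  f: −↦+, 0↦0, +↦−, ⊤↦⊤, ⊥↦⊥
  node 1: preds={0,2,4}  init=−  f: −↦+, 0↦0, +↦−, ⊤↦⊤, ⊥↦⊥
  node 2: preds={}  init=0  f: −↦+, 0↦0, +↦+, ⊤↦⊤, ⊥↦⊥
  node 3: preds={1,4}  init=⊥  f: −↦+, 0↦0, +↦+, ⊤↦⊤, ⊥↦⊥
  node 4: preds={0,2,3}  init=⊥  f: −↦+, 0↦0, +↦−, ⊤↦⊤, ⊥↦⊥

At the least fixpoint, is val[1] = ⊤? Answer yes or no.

yes

Trace (8 dequeues):
  [1] u=0 | in − | out ⊤ | prev − | push {}
  [2] u=1 | in ⊤ | out ⊤ | prev − | push {0}
  [3] u=2 | in ⊥ | out 0 | ==
  [4] u=3 | in ⊤ | out ⊤ | prev ⊥ | push {}
  [5] u=4 | in ⊤ | out ⊤ | prev ⊥ | push {1,3}
  [6] u=0 | in ⊤ | out ⊤ | ==
  [7] u=1 | in ⊤ | out ⊤ | ==
  [8] u=3 | in ⊤ | out ⊤ | ==

Converged values:
  [0] ⊤
  [1] ⊤
  [2] 0
  [3] ⊤
  [4] ⊤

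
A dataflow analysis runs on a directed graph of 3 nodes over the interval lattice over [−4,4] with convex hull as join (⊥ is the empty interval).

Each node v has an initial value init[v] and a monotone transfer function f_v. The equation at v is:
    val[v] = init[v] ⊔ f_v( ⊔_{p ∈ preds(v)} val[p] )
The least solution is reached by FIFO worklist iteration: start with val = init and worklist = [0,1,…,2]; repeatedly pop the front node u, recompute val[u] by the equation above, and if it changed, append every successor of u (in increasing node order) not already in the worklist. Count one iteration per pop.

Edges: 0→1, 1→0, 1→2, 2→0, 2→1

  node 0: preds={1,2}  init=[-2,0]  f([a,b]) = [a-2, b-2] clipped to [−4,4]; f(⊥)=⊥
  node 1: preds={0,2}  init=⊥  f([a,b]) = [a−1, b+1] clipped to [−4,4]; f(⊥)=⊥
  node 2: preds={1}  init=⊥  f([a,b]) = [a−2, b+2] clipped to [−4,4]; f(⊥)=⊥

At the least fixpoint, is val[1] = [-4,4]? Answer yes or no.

yes

Worklist (9 pops):
  #1 pop 0: in=⊥ → [-2,0] (no change)
  #2 pop 1: in=[-2,0] → [-3,1] (was ⊥); enqueue [0]
  #3 pop 2: in=[-3,1] → [-4,3] (was ⊥); enqueue [1]
  #4 pop 0: in=[-4,3] → [-4,1] (was [-2,0]); enqueue []
  #5 pop 1: in=[-4,3] → [-4,4] (was [-3,1]); enqueue [0,2]
  #6 pop 0: in=[-4,4] → [-4,2] (was [-4,1]); enqueue [1]
  #7 pop 2: in=[-4,4] → [-4,4] (was [-4,3]); enqueue [0]
  #8 pop 1: in=[-4,4] → [-4,4] (no change)
  #9 pop 0: in=[-4,4] → [-4,2] (no change)

Fixpoint:
  val[0] = [-4,2]
  val[1] = [-4,4]
  val[2] = [-4,4]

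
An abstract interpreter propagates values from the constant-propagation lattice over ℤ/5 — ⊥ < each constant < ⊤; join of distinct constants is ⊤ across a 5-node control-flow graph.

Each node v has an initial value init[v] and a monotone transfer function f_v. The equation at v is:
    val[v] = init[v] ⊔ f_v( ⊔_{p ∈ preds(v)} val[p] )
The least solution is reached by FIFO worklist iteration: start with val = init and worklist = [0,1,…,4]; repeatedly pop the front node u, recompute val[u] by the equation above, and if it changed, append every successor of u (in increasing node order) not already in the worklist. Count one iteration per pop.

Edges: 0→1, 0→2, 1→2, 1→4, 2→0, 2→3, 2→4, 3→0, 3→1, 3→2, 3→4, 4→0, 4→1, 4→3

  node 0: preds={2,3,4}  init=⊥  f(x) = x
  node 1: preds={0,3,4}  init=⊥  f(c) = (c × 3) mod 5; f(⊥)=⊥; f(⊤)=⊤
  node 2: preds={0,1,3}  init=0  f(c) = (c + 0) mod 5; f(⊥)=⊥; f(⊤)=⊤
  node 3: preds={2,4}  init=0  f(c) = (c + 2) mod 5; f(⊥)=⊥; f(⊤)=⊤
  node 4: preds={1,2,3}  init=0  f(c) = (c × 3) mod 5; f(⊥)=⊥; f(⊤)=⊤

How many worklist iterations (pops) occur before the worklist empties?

Iteration log — 11 steps:
  step 1. node 0  ⊔preds=0  new=0  old=⊥  +wl: 
  step 2. node 1  ⊔preds=0  new=0  old=⊥  +wl: 
  step 3. node 2  ⊔preds=0  new=0  stable
  step 4. node 3  ⊔preds=0  new=⊤  old=0  +wl: 0,1,2
  step 5. node 4  ⊔preds=⊤  new=⊤  old=0  +wl: 3
  step 6. node 0  ⊔preds=⊤  new=⊤  old=0  +wl: 
  step 7. node 1  ⊔preds=⊤  new=⊤  old=0  +wl: 4
  step 8. node 2  ⊔preds=⊤  new=⊤  old=0  +wl: 0
  step 9. node 3  ⊔preds=⊤  new=⊤  stable
  step 10. node 4  ⊔preds=⊤  new=⊤  stable
  step 11. node 0  ⊔preds=⊤  new=⊤  stable

Least fixpoint reached:
  node 0: ⊤
  node 1: ⊤
  node 2: ⊤
  node 3: ⊤
  node 4: ⊤

11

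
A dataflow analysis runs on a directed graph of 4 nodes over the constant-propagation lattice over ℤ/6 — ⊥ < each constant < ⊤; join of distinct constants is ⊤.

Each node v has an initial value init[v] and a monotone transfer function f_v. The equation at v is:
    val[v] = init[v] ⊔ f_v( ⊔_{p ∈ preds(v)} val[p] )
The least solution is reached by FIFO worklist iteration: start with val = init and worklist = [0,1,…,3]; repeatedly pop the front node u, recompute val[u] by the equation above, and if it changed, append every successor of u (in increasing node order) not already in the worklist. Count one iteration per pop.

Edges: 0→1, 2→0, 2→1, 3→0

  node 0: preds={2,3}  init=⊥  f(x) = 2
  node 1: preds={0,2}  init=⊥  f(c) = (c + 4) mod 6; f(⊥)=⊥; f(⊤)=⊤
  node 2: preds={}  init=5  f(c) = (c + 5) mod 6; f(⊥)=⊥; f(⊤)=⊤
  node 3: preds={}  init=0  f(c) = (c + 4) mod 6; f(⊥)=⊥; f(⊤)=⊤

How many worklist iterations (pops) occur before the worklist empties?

Trace (4 dequeues):
  [1] u=0 | in ⊤ | out 2 | prev ⊥ | push {}
  [2] u=1 | in ⊤ | out ⊤ | prev ⊥ | push {}
  [3] u=2 | in ⊥ | out 5 | ==
  [4] u=3 | in ⊥ | out 0 | ==

Converged values:
  [0] 2
  [1] ⊤
  [2] 5
  [3] 0

4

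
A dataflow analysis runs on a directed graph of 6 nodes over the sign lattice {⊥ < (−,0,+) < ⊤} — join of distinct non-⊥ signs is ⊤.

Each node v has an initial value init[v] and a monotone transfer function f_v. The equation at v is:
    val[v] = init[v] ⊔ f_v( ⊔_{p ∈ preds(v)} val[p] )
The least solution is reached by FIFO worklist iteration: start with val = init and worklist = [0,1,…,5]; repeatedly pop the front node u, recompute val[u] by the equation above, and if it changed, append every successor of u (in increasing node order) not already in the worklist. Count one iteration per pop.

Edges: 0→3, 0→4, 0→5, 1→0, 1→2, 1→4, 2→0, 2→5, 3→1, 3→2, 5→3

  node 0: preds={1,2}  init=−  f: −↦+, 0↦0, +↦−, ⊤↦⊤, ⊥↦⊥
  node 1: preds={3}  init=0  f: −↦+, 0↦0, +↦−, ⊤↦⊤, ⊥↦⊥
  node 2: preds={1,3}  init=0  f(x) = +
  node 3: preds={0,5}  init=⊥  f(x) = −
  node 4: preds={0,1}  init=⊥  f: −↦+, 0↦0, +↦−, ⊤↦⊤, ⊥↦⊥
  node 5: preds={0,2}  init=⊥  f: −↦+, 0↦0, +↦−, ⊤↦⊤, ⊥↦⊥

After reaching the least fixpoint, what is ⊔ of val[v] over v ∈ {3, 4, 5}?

⊤

Iteration log — 12 steps:
  step 1. node 0  ⊔preds=0  new=⊤  old=−  +wl: 
  step 2. node 1  ⊔preds=⊥  new=0  stable
  step 3. node 2  ⊔preds=0  new=⊤  old=0  +wl: 0
  step 4. node 3  ⊔preds=⊤  new=−  old=⊥  +wl: 1,2
  step 5. node 4  ⊔preds=⊤  new=⊤  old=⊥  +wl: 
  step 6. node 5  ⊔preds=⊤  new=⊤  old=⊥  +wl: 3
  step 7. node 0  ⊔preds=⊤  new=⊤  stable
  step 8. node 1  ⊔preds=−  new=⊤  old=0  +wl: 0,4
  step 9. node 2  ⊔preds=⊤  new=⊤  stable
  step 10. node 3  ⊔preds=⊤  new=−  stable
  step 11. node 0  ⊔preds=⊤  new=⊤  stable
  step 12. node 4  ⊔preds=⊤  new=⊤  stable

Least fixpoint reached:
  node 0: ⊤
  node 1: ⊤
  node 2: ⊤
  node 3: −
  node 4: ⊤
  node 5: ⊤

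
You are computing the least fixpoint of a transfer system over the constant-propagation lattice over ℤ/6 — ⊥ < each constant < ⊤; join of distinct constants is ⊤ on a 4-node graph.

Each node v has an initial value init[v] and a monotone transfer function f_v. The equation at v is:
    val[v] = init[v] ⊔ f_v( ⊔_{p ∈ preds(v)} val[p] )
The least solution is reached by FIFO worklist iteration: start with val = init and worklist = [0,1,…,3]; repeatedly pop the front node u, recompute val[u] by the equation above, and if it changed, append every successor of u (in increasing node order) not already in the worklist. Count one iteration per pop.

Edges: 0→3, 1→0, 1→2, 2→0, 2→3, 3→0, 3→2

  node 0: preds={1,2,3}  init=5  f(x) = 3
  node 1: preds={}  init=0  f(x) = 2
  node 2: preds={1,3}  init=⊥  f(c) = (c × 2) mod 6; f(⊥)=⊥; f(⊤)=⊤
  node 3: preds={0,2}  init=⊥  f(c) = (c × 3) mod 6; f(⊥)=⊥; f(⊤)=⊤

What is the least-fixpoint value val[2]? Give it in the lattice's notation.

⊤

Worklist (6 pops):
  #1 pop 0: in=0 → ⊤ (was 5); enqueue []
  #2 pop 1: in=⊥ → ⊤ (was 0); enqueue [0]
  #3 pop 2: in=⊤ → ⊤ (was ⊥); enqueue []
  #4 pop 3: in=⊤ → ⊤ (was ⊥); enqueue [2]
  #5 pop 0: in=⊤ → ⊤ (no change)
  #6 pop 2: in=⊤ → ⊤ (no change)

Fixpoint:
  val[0] = ⊤
  val[1] = ⊤
  val[2] = ⊤
  val[3] = ⊤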